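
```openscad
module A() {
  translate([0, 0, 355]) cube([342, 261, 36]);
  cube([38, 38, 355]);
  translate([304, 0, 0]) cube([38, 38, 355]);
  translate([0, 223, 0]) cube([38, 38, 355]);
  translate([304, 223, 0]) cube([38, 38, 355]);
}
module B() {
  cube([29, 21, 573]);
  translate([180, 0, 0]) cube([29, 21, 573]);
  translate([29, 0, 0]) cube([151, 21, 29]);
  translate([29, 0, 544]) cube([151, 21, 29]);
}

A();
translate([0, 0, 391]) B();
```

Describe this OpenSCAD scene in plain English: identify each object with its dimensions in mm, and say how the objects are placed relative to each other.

A is a four-legged stool. The seat is a 342×261×36 mm slab whose top surface is at z = 391 mm; four square legs, each 38×38 mm in cross-section, run from the floor (z = 0) to the underside of the seat, each flush with a corner of the seat.

B is a picture frame with a 151×515 mm rectangular opening (x by z) and a uniform 29 mm border on every side. Frame depth is 21 mm along y. It is built from two vertical stiles running the full outside height and two horizontal rails spanning the gap between the stiles.

The picture frame is on top of the stool.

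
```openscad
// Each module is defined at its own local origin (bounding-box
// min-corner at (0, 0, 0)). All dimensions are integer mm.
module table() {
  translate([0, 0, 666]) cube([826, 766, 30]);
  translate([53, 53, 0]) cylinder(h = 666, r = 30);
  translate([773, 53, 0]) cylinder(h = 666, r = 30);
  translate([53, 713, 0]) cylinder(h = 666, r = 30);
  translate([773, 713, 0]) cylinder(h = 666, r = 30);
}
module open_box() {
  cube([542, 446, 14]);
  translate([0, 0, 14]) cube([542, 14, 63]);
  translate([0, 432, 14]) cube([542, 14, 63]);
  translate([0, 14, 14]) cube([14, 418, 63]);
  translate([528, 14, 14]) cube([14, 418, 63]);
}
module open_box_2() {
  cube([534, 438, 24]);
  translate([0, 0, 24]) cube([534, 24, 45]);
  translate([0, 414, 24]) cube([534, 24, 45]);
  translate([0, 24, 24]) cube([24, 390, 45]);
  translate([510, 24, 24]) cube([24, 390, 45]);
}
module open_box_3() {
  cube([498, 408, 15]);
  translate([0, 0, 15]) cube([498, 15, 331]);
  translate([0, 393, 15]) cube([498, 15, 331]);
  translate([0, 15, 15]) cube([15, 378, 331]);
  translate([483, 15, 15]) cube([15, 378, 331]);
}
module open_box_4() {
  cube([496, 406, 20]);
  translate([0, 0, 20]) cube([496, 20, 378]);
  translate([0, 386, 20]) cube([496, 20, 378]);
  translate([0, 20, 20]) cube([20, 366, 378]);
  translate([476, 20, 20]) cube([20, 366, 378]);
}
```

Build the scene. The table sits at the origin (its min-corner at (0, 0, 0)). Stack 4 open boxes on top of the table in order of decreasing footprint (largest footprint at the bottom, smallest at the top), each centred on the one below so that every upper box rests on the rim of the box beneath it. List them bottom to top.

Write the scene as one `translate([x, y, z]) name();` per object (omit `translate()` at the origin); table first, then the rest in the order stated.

table();
translate([142, 160, 696]) open_box();
translate([146, 164, 773]) open_box_2();
translate([164, 179, 842]) open_box_3();
translate([165, 180, 1188]) open_box_4();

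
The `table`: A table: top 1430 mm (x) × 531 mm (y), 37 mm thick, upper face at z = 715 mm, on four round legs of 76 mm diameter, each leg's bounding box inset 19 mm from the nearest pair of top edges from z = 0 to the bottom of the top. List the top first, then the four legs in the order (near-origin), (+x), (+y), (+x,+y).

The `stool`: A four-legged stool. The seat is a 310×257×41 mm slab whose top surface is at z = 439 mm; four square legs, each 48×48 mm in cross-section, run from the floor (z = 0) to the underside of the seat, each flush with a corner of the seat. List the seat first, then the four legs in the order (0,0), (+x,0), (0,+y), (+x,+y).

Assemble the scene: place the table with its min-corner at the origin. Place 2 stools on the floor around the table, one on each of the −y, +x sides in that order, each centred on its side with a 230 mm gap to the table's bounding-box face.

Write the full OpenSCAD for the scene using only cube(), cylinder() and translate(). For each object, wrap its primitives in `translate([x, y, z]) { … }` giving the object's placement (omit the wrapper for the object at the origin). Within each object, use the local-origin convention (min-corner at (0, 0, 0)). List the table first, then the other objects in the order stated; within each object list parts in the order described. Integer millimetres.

translate([0, 0, 678]) cube([1430, 531, 37]);
translate([57, 57, 0]) cylinder(h = 678, r = 38);
translate([1373, 57, 0]) cylinder(h = 678, r = 38);
translate([57, 474, 0]) cylinder(h = 678, r = 38);
translate([1373, 474, 0]) cylinder(h = 678, r = 38);
translate([560, -487, 0]) {
  translate([0, 0, 398]) cube([310, 257, 41]);
  cube([48, 48, 398]);
  translate([262, 0, 0]) cube([48, 48, 398]);
  translate([0, 209, 0]) cube([48, 48, 398]);
  translate([262, 209, 0]) cube([48, 48, 398]);
}
translate([1660, 137, 0]) {
  translate([0, 0, 398]) cube([310, 257, 41]);
  cube([48, 48, 398]);
  translate([262, 0, 0]) cube([48, 48, 398]);
  translate([0, 209, 0]) cube([48, 48, 398]);
  translate([262, 209, 0]) cube([48, 48, 398]);
}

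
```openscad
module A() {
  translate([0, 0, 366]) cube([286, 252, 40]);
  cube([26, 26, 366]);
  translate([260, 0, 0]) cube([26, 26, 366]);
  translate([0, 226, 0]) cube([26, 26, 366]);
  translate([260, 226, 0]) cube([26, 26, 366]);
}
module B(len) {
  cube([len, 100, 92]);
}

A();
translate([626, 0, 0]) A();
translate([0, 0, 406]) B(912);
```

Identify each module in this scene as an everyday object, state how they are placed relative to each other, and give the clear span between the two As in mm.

A is a stool. B is a beam. A beam spans the tops of two stools. The clear span between the two stools is 340 mm.

Second stool starts at x = 626; first ends at x = 286; clear span = 626 − 286 = 340 mm.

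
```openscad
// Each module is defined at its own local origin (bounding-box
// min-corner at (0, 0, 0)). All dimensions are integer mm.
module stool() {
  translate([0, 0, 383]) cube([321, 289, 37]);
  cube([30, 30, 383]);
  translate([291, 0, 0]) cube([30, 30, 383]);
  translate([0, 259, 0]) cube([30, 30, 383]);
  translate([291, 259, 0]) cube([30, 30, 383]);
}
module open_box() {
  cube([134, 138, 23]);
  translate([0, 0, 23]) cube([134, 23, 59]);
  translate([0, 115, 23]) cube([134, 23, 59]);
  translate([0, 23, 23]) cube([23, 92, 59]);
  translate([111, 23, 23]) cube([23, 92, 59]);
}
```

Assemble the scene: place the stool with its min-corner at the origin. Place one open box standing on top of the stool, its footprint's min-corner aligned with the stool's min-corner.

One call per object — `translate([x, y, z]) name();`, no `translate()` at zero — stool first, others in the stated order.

stool();
translate([0, 0, 420]) open_box();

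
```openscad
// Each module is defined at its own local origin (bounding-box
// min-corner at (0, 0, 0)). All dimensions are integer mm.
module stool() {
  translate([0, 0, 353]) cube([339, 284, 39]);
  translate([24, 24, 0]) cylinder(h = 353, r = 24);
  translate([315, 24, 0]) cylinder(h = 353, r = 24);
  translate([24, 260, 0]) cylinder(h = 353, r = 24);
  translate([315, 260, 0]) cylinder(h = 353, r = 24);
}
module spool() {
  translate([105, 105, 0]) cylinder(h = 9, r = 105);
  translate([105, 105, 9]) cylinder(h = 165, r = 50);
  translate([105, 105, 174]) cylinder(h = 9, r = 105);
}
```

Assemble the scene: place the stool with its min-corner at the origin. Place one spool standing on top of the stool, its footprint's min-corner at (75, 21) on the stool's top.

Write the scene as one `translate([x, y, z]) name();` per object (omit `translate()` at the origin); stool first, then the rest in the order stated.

stool();
translate([75, 21, 392]) spool();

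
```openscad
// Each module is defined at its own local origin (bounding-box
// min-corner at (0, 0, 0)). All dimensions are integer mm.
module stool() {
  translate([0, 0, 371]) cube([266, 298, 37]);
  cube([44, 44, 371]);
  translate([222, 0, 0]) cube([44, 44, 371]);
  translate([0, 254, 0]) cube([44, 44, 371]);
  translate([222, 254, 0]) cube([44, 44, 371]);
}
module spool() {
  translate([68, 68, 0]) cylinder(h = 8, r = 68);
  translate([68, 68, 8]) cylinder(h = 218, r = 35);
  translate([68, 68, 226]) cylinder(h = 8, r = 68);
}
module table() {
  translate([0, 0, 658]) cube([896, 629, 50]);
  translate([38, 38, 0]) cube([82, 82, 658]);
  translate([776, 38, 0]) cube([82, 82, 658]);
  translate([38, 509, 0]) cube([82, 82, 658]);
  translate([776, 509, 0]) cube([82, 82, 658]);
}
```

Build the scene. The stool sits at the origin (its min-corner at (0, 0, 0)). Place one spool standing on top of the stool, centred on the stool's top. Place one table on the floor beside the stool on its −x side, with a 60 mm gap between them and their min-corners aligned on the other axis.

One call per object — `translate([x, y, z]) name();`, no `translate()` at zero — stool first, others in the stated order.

stool();
translate([65, 81, 408]) spool();
translate([-956, 0, 0]) table();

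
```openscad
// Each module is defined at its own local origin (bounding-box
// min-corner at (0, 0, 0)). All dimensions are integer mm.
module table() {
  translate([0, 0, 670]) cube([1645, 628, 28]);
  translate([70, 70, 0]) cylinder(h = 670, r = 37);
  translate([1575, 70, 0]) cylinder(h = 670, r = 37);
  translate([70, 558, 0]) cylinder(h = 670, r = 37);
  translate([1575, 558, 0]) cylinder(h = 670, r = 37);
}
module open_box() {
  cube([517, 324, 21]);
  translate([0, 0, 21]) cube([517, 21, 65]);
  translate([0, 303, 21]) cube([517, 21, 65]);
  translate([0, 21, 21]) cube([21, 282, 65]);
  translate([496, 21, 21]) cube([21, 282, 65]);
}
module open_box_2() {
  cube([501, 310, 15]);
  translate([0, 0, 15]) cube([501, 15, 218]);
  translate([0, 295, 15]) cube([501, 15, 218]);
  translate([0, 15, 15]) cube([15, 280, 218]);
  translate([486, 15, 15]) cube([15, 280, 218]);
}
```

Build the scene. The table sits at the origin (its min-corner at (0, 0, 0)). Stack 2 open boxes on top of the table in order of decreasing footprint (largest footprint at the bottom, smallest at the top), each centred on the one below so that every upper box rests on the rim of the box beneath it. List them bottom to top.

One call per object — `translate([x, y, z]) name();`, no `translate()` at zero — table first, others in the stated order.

table();
translate([564, 152, 698]) open_box();
translate([572, 159, 784]) open_box_2();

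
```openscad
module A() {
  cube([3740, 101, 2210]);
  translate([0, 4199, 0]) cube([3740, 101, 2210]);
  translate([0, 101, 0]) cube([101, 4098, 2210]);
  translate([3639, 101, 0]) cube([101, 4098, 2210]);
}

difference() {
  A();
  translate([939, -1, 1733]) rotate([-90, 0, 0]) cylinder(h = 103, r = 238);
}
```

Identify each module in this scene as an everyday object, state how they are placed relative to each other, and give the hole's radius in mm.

A is a house frame. The house frame has a circular hole through its front wall. The hole's radius is 238 mm.

The subtracted cylinder has r = 238 mm.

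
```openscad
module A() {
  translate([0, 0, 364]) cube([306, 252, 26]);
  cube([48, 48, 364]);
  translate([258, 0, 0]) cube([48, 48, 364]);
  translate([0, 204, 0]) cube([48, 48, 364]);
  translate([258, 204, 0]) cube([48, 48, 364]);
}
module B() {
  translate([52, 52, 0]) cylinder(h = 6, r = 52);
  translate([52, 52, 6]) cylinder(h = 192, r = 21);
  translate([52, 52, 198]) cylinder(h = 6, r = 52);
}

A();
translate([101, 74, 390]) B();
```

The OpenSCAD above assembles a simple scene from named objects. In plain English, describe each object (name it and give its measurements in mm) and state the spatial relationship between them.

A is a simple wooden stool: a rectangular seat 306 mm (x) by 252 mm (y), 26 mm thick, top face at z = 390 mm, on four square legs, each 48×48 mm in cross-section. The legs rest on z = 0, each flush with a corner of the seat.

B is a spool: two coaxial disc flanges of radius 52 mm and thickness 6 mm, joined by a core cylinder of radius 21 mm and height 192 mm. The lower flange rests on z = 0 and the three cylinders share a vertical axis.

The spool is on top of the stool, centred.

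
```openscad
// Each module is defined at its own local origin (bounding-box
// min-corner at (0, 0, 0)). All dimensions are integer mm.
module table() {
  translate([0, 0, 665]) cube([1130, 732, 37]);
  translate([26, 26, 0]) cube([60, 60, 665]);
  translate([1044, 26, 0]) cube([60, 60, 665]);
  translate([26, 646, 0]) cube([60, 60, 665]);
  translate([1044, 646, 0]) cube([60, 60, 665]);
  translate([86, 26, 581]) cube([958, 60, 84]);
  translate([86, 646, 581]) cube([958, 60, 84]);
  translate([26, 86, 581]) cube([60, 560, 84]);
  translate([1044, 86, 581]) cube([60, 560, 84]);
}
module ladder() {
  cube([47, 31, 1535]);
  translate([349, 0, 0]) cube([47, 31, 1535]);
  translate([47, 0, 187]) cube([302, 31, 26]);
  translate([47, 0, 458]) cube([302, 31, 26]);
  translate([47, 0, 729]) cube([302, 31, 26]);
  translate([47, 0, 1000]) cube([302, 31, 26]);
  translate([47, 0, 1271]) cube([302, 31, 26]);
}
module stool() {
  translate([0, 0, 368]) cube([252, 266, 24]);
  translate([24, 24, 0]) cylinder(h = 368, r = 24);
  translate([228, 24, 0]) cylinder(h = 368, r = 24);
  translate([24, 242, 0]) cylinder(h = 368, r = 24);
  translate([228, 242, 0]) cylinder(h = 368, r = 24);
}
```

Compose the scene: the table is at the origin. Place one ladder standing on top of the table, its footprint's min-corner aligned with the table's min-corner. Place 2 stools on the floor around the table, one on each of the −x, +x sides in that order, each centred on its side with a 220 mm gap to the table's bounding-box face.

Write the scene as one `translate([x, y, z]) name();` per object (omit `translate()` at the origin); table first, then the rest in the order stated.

table();
translate([0, 0, 702]) ladder();
translate([-472, 233, 0]) stool();
translate([1350, 233, 0]) stool();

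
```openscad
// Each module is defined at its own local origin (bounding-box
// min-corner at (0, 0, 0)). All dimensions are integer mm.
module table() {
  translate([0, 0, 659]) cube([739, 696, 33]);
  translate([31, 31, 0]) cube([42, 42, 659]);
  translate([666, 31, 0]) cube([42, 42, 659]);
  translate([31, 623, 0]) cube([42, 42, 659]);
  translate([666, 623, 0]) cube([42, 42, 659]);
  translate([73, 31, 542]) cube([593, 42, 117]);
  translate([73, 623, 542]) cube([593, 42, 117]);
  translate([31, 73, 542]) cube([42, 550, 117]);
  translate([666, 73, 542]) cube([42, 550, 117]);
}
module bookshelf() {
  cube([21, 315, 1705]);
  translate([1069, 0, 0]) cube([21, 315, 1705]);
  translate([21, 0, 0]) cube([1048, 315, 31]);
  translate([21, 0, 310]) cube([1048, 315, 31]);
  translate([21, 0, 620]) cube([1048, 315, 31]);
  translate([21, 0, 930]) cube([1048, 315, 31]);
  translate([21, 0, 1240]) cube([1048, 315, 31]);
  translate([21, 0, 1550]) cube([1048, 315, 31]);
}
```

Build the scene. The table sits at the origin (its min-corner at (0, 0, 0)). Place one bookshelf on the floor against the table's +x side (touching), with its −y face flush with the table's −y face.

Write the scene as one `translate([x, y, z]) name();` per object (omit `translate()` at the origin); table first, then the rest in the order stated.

table();
translate([739, 0, 0]) bookshelf();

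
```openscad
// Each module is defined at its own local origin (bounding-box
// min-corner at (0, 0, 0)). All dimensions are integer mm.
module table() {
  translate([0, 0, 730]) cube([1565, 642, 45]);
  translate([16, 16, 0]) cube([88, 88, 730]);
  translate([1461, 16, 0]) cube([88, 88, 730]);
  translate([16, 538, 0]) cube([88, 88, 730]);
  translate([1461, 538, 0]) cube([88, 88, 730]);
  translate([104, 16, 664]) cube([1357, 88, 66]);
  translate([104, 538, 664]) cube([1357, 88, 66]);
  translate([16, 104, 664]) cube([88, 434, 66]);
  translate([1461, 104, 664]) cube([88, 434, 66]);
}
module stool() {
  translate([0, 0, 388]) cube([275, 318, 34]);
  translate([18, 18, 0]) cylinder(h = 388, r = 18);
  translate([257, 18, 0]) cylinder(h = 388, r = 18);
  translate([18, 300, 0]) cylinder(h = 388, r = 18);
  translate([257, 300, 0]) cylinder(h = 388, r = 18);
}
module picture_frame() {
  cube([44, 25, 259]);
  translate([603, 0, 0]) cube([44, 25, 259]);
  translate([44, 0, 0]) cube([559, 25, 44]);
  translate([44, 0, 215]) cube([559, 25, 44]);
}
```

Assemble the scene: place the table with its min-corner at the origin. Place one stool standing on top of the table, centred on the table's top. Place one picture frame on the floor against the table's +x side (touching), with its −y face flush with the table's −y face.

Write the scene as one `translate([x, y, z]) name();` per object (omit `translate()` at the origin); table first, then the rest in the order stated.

table();
translate([645, 162, 775]) stool();
translate([1565, 0, 0]) picture_frame();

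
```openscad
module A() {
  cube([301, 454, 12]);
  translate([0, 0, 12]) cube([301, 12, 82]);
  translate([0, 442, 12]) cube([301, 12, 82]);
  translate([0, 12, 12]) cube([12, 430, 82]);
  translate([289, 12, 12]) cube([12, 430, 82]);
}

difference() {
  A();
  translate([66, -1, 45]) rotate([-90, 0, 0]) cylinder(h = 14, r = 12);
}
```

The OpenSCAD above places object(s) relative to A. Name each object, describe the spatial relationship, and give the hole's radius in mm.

A is an open box. The open box has a circular hole through its front wall. The hole's radius is 12 mm.

The subtracted cylinder has r = 12 mm.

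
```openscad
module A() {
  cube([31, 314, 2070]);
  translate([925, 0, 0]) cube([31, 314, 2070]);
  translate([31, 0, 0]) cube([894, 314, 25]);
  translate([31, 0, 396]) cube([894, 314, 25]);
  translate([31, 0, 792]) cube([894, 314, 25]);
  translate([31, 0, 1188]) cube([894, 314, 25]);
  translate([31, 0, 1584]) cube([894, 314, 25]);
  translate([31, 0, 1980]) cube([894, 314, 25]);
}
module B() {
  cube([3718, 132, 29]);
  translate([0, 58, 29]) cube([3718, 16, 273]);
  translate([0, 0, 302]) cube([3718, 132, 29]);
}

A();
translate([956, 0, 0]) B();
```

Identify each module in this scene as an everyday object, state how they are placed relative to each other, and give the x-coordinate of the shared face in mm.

The bookshelf's +x face and the I-beam's −x face are both at x = 956 mm.

A is a bookshelf. B is an I-beam. The I-beam is against the bookshelf's +x side, with their −y faces flush. The x-coordinate of the shared face is 956 mm.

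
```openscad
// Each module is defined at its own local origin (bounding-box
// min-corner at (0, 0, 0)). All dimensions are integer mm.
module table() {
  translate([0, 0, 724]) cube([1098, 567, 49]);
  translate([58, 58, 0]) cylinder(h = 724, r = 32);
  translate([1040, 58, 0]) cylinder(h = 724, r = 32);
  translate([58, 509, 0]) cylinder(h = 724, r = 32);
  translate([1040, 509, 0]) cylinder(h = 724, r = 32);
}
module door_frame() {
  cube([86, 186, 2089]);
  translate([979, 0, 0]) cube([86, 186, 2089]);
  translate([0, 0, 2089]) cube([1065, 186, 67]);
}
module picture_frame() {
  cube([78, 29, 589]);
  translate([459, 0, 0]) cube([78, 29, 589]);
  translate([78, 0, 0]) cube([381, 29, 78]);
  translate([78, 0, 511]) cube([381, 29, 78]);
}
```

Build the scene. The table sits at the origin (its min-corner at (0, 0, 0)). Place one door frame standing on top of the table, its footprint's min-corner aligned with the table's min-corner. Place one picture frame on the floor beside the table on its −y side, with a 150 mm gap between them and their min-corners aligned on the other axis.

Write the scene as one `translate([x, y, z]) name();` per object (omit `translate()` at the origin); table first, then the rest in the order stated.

table();
translate([0, 0, 773]) door_frame();
translate([0, -179, 0]) picture_frame();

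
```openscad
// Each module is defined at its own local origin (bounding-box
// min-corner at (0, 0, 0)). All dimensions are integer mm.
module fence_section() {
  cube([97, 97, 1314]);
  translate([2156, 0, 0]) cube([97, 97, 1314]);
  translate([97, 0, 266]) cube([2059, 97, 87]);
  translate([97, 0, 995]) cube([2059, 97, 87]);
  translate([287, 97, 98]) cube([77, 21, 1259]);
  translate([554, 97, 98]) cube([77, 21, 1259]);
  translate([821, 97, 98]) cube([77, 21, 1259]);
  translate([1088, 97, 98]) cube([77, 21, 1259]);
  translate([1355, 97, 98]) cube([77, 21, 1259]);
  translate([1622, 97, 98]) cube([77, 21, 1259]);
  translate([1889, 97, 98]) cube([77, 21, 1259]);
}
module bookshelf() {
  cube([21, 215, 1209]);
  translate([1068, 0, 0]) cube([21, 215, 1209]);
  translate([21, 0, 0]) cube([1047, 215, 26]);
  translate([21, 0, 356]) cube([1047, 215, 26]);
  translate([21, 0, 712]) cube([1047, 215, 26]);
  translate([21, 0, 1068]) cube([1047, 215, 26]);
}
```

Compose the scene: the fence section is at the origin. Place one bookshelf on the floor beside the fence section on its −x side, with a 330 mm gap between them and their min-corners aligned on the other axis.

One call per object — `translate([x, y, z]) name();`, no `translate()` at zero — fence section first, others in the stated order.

fence_section();
translate([-1419, 0, 0]) bookshelf();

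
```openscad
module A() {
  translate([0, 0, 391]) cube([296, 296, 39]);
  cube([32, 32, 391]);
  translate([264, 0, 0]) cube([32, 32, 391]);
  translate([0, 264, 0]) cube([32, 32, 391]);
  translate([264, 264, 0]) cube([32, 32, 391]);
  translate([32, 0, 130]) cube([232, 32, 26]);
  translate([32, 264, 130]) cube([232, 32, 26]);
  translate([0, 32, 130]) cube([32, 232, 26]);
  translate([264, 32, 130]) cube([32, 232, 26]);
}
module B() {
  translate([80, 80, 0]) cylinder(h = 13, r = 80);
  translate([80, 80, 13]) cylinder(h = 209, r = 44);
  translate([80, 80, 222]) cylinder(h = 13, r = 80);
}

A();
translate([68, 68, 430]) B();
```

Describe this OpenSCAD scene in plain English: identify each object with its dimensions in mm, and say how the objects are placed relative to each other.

A is a simple wooden stool: a rectangular seat 296 mm (x) by 296 mm (y), 39 mm thick, top face at z = 430 mm, on four square legs, each 32×32 mm in cross-section. The legs rest on z = 0, each flush with a corner of the seat. Four stretchers, 32 mm wide and 26 mm tall, connect adjacent legs with their undersides at z = 130 mm, each running between the inner faces of the legs it joins and aligned with the legs' outer faces on the other axis.

B is a spool: two coaxial disc flanges of radius 80 mm and thickness 13 mm, joined by a core cylinder of radius 44 mm and height 209 mm. The lower flange rests on z = 0 and the three cylinders share a vertical axis.

The spool is on top of the stool, centred.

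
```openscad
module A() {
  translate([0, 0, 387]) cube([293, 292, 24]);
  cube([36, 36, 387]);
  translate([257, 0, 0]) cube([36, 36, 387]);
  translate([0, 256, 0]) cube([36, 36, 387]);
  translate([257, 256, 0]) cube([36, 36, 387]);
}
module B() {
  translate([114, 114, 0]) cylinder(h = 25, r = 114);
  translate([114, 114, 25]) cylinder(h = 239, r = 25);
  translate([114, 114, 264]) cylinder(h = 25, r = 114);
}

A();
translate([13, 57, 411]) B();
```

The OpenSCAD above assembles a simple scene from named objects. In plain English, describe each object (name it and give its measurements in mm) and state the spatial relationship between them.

A is a four-legged stool. The seat is 293×292 mm, 24 mm thick, top at z = 411 mm. It stands on four square legs, each 36×36 mm in cross-section, from z = 0 to the seat underside, each flush with a corner of the seat.

B is a spool: two coaxial disc flanges of radius 114 mm and thickness 25 mm, joined by a core cylinder of radius 25 mm and height 239 mm. The lower flange rests on z = 0 and the three cylinders share a vertical axis.

The spool is on top of the stool.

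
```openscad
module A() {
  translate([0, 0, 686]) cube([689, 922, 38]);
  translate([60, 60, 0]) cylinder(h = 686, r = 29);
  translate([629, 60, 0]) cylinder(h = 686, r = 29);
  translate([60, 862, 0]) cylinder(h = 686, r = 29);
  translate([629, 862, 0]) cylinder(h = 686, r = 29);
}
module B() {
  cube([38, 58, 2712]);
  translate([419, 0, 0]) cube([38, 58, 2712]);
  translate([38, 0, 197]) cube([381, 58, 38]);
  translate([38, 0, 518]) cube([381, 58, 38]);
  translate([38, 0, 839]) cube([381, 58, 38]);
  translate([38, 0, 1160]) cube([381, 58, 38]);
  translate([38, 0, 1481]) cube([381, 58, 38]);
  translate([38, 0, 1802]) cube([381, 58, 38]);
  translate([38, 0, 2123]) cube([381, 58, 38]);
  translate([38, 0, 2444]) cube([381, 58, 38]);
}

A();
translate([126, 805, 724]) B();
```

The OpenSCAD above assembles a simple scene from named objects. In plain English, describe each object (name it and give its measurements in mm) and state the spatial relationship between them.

A is a table: top 689 mm (x) × 922 mm (y), 38 mm thick, upper face at z = 724 mm, on four round legs of 58 mm diameter, each leg's bounding box inset 31 mm from the nearest pair of top edges, running from z = 0 to the bottom of the top.

B is a straight ladder. Two 38×58 mm vertical rails, 2712 mm tall, stand 457 mm apart (outside-to-outside) with their front faces coplanar on the −y side. 8 rungs, each 58 mm deep and 38 mm tall, span between the inner faces of the rails, front faces flush with the rails. The lowest rung's underside is at z = 197 mm and rungs are spaced 321 mm apart (underside to underside).

The ladder is on top of the table.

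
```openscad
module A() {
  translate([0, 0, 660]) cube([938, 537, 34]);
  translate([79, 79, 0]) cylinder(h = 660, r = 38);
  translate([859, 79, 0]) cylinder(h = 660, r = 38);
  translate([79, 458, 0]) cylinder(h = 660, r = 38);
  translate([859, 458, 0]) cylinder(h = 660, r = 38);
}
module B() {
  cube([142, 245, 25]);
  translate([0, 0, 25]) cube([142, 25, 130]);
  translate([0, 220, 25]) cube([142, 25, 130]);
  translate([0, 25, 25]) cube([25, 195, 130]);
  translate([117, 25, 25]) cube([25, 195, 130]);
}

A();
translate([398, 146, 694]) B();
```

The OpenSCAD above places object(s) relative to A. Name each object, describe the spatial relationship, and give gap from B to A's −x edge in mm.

A is a table. B is an open box. The open box is on top of the table, centred. The gap from the open box to the table's −x edge is 398 mm.

The open box's min-x is at 398; the table's min-x is 0; gap = 398 mm.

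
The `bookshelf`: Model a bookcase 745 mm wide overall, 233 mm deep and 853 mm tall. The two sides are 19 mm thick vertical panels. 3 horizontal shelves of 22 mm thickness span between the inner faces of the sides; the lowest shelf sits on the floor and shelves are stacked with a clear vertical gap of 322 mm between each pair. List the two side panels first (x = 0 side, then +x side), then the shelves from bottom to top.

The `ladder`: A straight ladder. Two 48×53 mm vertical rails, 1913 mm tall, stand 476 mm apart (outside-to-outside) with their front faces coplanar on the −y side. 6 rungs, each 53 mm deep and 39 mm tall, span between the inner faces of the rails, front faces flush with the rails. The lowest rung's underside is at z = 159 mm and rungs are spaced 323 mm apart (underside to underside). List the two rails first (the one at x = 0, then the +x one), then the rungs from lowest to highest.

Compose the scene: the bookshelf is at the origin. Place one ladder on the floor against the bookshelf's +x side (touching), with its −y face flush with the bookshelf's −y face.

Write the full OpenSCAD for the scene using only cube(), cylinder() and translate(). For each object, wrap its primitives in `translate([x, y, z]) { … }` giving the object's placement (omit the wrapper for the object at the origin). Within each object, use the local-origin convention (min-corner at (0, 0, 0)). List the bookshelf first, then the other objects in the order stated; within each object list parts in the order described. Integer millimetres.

cube([19, 233, 853]);
translate([726, 0, 0]) cube([19, 233, 853]);
translate([19, 0, 0]) cube([707, 233, 22]);
translate([19, 0, 344]) cube([707, 233, 22]);
translate([19, 0, 688]) cube([707, 233, 22]);
translate([745, 0, 0]) {
  cube([48, 53, 1913]);
  translate([428, 0, 0]) cube([48, 53, 1913]);
  translate([48, 0, 159]) cube([380, 53, 39]);
  translate([48, 0, 482]) cube([380, 53, 39]);
  translate([48, 0, 805]) cube([380, 53, 39]);
  translate([48, 0, 1128]) cube([380, 53, 39]);
  translate([48, 0, 1451]) cube([380, 53, 39]);
  translate([48, 0, 1774]) cube([380, 53, 39]);
}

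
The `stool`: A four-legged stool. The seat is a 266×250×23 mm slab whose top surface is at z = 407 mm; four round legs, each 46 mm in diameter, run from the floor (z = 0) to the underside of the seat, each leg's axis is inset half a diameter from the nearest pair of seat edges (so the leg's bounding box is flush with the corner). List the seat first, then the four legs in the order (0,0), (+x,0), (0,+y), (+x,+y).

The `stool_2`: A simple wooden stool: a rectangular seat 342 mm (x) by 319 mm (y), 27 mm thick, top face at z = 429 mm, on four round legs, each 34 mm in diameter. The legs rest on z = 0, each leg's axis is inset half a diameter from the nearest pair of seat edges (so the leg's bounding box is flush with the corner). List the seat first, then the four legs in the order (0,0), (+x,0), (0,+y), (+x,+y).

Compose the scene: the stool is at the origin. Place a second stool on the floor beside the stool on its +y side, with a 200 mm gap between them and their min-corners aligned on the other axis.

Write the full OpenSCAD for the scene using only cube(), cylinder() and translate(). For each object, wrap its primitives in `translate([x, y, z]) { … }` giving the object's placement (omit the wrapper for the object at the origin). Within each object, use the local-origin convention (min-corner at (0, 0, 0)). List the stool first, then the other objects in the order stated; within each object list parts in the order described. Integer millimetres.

translate([0, 0, 384]) cube([266, 250, 23]);
translate([23, 23, 0]) cylinder(h = 384, r = 23);
translate([243, 23, 0]) cylinder(h = 384, r = 23);
translate([23, 227, 0]) cylinder(h = 384, r = 23);
translate([243, 227, 0]) cylinder(h = 384, r = 23);
translate([0, 450, 0]) {
  translate([0, 0, 402]) cube([342, 319, 27]);
  translate([17, 17, 0]) cylinder(h = 402, r = 17);
  translate([325, 17, 0]) cylinder(h = 402, r = 17);
  translate([17, 302, 0]) cylinder(h = 402, r = 17);
  translate([325, 302, 0]) cylinder(h = 402, r = 17);
}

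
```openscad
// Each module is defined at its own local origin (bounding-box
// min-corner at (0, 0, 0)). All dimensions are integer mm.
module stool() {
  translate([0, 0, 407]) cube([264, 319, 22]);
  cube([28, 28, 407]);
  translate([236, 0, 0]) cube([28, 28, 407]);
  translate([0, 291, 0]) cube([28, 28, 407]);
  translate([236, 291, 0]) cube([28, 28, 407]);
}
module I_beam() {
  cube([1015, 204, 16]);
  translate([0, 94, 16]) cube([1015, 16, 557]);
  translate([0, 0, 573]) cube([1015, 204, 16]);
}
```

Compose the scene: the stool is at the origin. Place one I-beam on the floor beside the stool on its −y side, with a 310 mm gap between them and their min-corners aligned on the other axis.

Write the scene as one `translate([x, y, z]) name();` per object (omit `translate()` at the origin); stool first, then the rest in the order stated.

stool();
translate([0, -514, 0]) I_beam();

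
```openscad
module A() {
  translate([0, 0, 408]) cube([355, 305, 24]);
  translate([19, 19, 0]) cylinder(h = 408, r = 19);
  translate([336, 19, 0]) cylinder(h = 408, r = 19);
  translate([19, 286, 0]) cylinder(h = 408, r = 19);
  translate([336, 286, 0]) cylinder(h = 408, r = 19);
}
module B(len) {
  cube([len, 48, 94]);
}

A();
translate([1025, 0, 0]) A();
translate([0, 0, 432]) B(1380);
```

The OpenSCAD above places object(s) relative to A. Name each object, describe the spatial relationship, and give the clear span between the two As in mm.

Second stool starts at x = 1025; first ends at x = 355; clear span = 1025 − 355 = 670 mm.

A is a stool. B is a beam. A beam spans the tops of two stools. The clear span between the two stools is 670 mm.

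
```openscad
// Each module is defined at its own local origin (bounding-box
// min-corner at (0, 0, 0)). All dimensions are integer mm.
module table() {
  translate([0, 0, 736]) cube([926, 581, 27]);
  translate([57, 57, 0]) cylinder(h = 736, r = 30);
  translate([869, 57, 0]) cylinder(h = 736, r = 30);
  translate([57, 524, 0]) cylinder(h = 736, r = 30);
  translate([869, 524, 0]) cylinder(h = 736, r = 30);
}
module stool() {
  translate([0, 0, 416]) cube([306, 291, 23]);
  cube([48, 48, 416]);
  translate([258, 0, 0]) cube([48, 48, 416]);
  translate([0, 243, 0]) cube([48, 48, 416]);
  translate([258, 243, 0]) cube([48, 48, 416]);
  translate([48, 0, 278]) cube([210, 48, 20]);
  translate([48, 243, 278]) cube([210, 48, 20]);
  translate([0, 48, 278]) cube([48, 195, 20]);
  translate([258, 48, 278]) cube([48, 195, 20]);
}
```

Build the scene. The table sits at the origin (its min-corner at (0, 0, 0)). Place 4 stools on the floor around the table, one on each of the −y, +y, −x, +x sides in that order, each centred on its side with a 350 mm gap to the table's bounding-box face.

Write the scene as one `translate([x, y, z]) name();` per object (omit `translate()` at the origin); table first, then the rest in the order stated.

table();
translate([310, -641, 0]) stool();
translate([310, 931, 0]) stool();
translate([-656, 145, 0]) stool();
translate([1276, 145, 0]) stool();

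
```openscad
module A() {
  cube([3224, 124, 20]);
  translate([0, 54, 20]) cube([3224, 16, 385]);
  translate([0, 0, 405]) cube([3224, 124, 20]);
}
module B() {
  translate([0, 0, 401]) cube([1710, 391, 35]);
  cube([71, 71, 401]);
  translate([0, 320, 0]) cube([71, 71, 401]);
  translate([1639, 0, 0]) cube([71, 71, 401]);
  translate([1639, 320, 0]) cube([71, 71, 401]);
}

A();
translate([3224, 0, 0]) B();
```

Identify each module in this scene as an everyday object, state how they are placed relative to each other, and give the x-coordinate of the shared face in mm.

The I-beam's +x face and the bench's −x face are both at x = 3224 mm.

A is an I-beam. B is a bench. The bench is against the I-beam's +x side, with their −y faces flush. The x-coordinate of the shared face is 3224 mm.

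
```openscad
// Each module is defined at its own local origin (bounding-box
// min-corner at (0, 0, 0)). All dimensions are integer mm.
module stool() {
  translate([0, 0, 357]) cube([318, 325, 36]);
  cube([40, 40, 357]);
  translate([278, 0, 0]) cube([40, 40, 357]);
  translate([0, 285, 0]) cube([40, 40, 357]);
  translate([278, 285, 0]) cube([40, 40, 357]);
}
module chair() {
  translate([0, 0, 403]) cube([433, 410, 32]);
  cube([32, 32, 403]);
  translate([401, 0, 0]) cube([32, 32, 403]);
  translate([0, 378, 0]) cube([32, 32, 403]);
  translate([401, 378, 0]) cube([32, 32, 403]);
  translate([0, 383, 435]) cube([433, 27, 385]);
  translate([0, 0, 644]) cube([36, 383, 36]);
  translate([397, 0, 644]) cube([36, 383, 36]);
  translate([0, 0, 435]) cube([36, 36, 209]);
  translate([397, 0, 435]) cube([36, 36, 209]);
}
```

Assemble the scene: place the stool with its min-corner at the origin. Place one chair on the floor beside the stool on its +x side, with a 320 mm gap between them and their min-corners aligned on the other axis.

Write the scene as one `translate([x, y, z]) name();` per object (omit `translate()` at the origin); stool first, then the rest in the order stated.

stool();
translate([638, 0, 0]) chair();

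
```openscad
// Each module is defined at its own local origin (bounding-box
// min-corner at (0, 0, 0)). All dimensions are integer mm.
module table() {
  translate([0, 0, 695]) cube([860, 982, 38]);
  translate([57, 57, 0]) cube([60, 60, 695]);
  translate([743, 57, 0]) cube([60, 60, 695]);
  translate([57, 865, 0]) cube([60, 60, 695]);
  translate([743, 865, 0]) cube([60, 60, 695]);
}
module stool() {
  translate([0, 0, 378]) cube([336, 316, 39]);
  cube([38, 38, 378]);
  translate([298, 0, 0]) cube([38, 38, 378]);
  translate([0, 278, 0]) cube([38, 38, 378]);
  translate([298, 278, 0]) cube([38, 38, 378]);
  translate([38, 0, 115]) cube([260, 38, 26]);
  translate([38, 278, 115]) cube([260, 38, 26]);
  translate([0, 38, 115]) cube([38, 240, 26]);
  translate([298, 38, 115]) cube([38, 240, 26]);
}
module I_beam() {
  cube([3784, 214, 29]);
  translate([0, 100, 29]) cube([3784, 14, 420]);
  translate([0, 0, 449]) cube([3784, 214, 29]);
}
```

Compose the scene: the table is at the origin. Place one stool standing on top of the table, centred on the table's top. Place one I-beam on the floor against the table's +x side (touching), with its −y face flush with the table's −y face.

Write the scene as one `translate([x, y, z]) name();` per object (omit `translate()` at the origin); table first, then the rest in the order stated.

table();
translate([262, 333, 733]) stool();
translate([860, 0, 0]) I_beam();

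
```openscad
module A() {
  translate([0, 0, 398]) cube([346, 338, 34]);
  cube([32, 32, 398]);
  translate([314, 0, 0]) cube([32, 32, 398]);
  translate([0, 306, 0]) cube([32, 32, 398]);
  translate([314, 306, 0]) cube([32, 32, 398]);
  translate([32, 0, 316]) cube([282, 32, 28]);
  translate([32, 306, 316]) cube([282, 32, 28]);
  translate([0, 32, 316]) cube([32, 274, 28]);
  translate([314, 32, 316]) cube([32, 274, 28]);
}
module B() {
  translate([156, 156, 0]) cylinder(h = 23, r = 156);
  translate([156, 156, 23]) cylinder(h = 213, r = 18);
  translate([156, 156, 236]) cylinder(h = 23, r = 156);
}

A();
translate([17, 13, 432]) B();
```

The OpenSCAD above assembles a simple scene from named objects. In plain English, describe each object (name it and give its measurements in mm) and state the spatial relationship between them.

A is a four-legged stool. The seat is a 346×338×34 mm slab whose top surface is at z = 432 mm; four square legs, each 32×32 mm in cross-section, run from the floor (z = 0) to the underside of the seat, each flush with a corner of the seat. Four stretchers, 32 mm wide and 28 mm tall, connect adjacent legs with their undersides at z = 316 mm, each running between the inner faces of the legs it joins and aligned with the legs' outer faces on the other axis.

B is a spool: two coaxial disc flanges of radius 156 mm and thickness 23 mm, joined by a core cylinder of radius 18 mm and height 213 mm. The lower flange rests on z = 0 and the three cylinders share a vertical axis.

The spool is on top of the stool, centred.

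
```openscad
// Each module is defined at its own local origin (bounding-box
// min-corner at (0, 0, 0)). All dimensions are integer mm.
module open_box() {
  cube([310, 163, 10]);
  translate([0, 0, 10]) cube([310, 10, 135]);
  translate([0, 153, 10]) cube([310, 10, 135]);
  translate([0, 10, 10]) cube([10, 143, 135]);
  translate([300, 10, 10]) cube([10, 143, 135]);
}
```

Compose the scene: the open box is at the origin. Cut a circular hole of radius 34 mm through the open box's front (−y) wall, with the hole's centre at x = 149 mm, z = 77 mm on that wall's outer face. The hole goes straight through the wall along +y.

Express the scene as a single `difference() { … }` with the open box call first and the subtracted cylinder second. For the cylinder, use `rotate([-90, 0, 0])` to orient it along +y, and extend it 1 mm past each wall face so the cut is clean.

difference() {
  open_box();
  translate([149, -1, 77]) rotate([-90, 0, 0]) cylinder(h = 12, r = 34);
}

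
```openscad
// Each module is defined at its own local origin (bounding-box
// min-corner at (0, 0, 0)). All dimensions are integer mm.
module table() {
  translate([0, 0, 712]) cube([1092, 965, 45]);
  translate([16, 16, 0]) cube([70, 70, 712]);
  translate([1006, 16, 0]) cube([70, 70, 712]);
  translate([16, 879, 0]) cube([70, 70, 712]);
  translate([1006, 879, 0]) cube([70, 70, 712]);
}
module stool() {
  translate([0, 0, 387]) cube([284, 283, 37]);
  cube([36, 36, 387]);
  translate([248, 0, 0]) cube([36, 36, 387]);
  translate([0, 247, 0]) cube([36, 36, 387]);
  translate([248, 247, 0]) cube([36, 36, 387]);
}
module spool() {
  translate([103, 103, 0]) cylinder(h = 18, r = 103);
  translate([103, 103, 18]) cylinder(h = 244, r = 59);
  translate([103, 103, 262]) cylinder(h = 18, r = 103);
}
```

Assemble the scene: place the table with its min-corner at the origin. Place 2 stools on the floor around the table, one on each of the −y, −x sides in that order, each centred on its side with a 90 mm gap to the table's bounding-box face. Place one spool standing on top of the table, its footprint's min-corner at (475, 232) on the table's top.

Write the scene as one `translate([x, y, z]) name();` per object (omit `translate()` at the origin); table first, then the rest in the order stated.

table();
translate([404, -373, 0]) stool();
translate([-374, 341, 0]) stool();
translate([475, 232, 757]) spool();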